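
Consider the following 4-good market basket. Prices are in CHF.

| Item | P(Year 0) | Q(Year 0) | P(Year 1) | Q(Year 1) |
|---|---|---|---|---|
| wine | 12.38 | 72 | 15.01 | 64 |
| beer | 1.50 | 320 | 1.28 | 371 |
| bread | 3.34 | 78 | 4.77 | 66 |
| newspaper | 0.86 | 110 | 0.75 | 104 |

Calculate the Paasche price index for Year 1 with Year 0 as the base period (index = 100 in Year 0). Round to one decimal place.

Paasche price index uses current-period quantities as weights.
ΣP(Year 1)·Q(Year 1) = 15.01×64 + 1.28×371 + 4.77×66 + 0.75×104 = 960.64 + 474.88 + 314.82 + 78 = 1828.34
ΣP(Year 0)·Q(Year 1) = 12.38×64 + 1.50×371 + 3.34×66 + 0.86×104 = 792.32 + 556.5 + 220.44 + 89.44 = 1658.7
Index = 1828.34 / 1658.7 × 100 = 110.2273

110.2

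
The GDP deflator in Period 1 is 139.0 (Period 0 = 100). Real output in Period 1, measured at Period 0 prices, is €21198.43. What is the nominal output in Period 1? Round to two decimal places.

29465.82

Nominal = Real × (Index/100) = 21198.43 × (139.0/100)
        = 21198.43 × 1.390 = 29465.8177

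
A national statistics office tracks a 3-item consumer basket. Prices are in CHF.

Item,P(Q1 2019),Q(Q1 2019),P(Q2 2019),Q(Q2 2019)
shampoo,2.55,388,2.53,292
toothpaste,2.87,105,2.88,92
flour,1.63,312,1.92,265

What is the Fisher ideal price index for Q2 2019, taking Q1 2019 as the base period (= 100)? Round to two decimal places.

104.82

Laspeyres component (base-period weights):
ΣP(Q2 2019)Q(Q1 2019) = 2.53×388 + 2.88×105 + 1.92×312 = 981.64 + 302.4 + 599.04 = 1883.08
ΣP(Q1 2019)Q(Q1 2019) = 2.55×388 + 2.87×105 + 1.63×312 = 989.4 + 301.35 + 508.56 = 1799.31
L = 1883.08 / 1799.31 × 100 = 104.6557
Paasche component (current-period weights):
ΣP(Q2 2019)Q(Q2 2019) = 2.53×292 + 2.88×92 + 1.92×265 = 738.76 + 264.96 + 508.8 = 1512.52
ΣP(Q1 2019)Q(Q2 2019) = 2.55×292 + 2.87×92 + 1.63×265 = 744.6 + 264.04 + 431.95 = 1440.59
P = 1512.52 / 1440.59 × 100 = 104.9931
Fisher = √(L × P) = √(104.6557 × 104.9931) = 104.8242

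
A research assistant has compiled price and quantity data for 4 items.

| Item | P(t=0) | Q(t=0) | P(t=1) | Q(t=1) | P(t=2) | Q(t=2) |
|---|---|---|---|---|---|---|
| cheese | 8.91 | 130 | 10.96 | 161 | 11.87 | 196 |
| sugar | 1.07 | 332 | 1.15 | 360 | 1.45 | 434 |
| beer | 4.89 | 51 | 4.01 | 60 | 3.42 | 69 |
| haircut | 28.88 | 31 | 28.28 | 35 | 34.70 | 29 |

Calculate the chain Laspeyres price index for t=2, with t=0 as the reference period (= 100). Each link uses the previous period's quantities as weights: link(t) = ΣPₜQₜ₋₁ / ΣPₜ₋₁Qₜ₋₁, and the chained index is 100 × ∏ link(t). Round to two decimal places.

122.78

Link t=0→t=1:
ΣP(t=1)Q(t=0) = 10.96×130 + 1.15×332 + 4.01×51 + 28.28×31 = 1424.8 + 381.8 + 204.51 + 876.68 = 2887.79
ΣP(t=0)Q(t=0) = 8.91×130 + 1.07×332 + 4.89×51 + 28.88×31 = 1158.3 + 355.24 + 249.39 + 895.28 = 2658.21
link = 2887.79/2658.21 = 1.086366
Link t=1→t=2:
ΣP(t=2)Q(t=1) = 11.87×161 + 1.45×360 + 3.42×60 + 34.70×35 = 1911.07 + 522 + 205.2 + 1214.5 = 3852.77
ΣP(t=1)Q(t=1) = 10.96×161 + 1.15×360 + 4.01×60 + 28.28×35 = 1764.56 + 414 + 240.6 + 989.8 = 3408.96
link = 3852.77/3408.96 = 1.130189
Chained index = 100 × 1.086366 × 1.130189 = 122.7800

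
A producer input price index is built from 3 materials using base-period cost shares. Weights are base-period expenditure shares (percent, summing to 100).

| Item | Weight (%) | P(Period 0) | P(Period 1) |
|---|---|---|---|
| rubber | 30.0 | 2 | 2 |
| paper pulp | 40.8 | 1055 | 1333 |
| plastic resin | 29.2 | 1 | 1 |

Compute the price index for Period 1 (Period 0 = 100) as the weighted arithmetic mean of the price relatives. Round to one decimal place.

rubber: 30.0 × (2/2) = 30.0 × 1.000000 = 30.0000
paper pulp: 40.8 × (1333/1055) = 40.8 × 1.263507 = 51.5511
plastic resin: 29.2 × (1/1) = 29.2 × 1.000000 = 29.2000
Index = Σ wᵢ·(p₁ᵢ/p₀ᵢ) = 30.0000 + 51.5511 + 29.2000 = 110.7511

110.8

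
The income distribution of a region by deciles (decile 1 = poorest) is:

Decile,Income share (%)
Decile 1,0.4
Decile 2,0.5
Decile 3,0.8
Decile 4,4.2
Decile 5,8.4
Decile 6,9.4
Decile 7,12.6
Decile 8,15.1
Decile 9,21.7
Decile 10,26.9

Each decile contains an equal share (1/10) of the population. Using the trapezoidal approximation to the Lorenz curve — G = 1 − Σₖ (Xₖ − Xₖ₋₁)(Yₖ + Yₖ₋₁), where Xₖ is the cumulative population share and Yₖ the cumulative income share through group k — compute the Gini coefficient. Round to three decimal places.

Cumulative income shares Yₖ: 0.0040, 0.0090, 0.0170, 0.0590, 0.1430, 0.2370, 0.3630, 0.5140, 0.7310, 1.0000
Σ (Xₖ−Xₖ₋₁)(Yₖ+Yₖ₋₁) = (1/10)(0.0040+0.0000) + (1/10)(0.0090+0.0040) + (1/10)(0.0170+0.0090) + (1/10)(0.0590+0.0170) + (1/10)(0.1430+0.0590) + (1/10)(0.2370+0.1430) + (1/10)(0.3630+0.2370) + (1/10)(0.5140+0.3630) + (1/10)(0.7310+0.5140) + (1/10)(1.0000+0.7310)
  = 0.0004 + 0.0013 + 0.0026 + 0.0076 + 0.0202 + 0.0380 + 0.0600 + 0.0877 + 0.1245 + 0.1731 = 0.5154
G = 1 − 0.5154 = 0.4846

0.485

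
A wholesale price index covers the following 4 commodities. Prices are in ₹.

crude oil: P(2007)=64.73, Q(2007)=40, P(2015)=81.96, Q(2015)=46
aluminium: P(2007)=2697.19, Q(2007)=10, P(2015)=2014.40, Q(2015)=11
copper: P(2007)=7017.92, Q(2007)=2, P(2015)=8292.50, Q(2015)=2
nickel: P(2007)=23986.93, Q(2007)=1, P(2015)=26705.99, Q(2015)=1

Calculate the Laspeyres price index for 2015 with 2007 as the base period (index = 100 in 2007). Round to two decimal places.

Laspeyres price index uses base-period quantities as weights.
ΣP(2015)·Q(2007) = 81.96×40 + 2014.40×10 + 8292.50×2 + 26705.99×1 = 3278.4 + 20144 + 16585 + 26705.99 = 66713.39
ΣP(2007)·Q(2007) = 64.73×40 + 2697.19×10 + 7017.92×2 + 23986.93×1 = 2589.2 + 26971.9 + 14035.84 + 23986.93 = 67583.87
Index = 66713.39 / 67583.87 × 100 = 98.7120

98.71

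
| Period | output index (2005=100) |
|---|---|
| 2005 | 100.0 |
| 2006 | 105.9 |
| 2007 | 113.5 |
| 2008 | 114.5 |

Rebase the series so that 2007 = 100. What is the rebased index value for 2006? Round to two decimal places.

93.30

Rebased(2006) = 105.9 / 113.5 × 100 = 93.3040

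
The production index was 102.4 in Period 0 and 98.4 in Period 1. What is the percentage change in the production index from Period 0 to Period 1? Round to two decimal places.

Change = (98.4 − 102.4) / 102.4 × 100
       = -4.0 / 102.4 × 100 = -3.9062%

-3.91%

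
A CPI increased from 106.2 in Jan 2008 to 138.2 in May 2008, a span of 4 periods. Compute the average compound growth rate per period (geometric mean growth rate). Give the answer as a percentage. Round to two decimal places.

Growth factor = (138.2/106.2)^(1/4) = (1.301318)^(1/4) = 1.068061
Growth rate = 1.068061 − 1 = 0.068061 = 6.8061%

6.81%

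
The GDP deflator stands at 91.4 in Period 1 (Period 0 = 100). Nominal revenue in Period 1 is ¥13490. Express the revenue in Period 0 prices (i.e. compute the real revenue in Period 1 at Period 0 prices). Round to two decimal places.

Real = Nominal ÷ (Index/100) = 13490 ÷ (91.4/100)
     = 13490 ÷ 0.914 = 14759.2998

14759.30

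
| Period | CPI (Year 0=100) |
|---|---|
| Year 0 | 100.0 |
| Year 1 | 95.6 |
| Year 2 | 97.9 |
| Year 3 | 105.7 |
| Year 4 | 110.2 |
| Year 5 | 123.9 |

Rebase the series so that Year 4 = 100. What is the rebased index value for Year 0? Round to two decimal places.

Rebased(Year 0) = 100.0 / 110.2 × 100 = 90.7441

90.74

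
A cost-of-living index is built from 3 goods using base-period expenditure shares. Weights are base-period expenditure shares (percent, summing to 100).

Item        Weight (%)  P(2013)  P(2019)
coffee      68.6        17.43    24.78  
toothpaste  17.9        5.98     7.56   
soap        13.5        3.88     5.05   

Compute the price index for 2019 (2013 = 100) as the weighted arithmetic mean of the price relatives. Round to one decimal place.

coffee: 68.6 × (24.78/17.43) = 68.6 × 1.421687 = 97.5277
toothpaste: 17.9 × (7.56/5.98) = 17.9 × 1.264214 = 22.6294
soap: 13.5 × (5.05/3.88) = 13.5 × 1.301546 = 17.5709
Index = Σ wᵢ·(p₁ᵢ/p₀ᵢ) = 97.5277 + 22.6294 + 17.5709 = 137.7280

137.7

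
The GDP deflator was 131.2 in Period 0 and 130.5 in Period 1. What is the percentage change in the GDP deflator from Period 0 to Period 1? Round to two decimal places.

-0.53%

Change = (130.5 − 131.2) / 131.2 × 100
       = -0.7 / 131.2 × 100 = -0.5335%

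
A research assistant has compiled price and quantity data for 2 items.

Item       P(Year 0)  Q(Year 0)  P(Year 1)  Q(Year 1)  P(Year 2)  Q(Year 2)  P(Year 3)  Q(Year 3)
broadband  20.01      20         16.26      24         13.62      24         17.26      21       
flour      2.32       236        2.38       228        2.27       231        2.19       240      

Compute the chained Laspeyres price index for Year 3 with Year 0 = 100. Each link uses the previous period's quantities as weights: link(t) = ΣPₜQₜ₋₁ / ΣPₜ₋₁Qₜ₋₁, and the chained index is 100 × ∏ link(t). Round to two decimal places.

Link Year 0→Year 1:
ΣP(Year 1)Q(Year 0) = 16.26×20 + 2.38×236 = 325.2 + 561.68 = 886.88
ΣP(Year 0)Q(Year 0) = 20.01×20 + 2.32×236 = 400.2 + 547.52 = 947.72
link = 886.88/947.72 = 0.935804
Link Year 1→Year 2:
ΣP(Year 2)Q(Year 1) = 13.62×24 + 2.27×228 = 326.88 + 517.56 = 844.44
ΣP(Year 1)Q(Year 1) = 16.26×24 + 2.38×228 = 390.24 + 542.64 = 932.88
link = 844.44/932.88 = 0.905197
Link Year 2→Year 3:
ΣP(Year 3)Q(Year 2) = 17.26×24 + 2.19×231 = 414.24 + 505.89 = 920.13
ΣP(Year 2)Q(Year 2) = 13.62×24 + 2.27×231 = 326.88 + 524.37 = 851.25
link = 920.13/851.25 = 1.080916
Chained index = 100 × 0.935804 × 0.905197 × 1.080916 = 91.5630

91.56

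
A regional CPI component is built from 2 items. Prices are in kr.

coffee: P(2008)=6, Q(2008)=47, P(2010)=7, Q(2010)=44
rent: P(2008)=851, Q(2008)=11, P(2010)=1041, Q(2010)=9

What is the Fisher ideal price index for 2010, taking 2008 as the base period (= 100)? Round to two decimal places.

Laspeyres component (base-period weights):
ΣP(2010)Q(2008) = 7×47 + 1041×11 = 329 + 11451 = 11780
ΣP(2008)Q(2008) = 6×47 + 851×11 = 282 + 9361 = 9643
L = 11780 / 9643 × 100 = 122.1612
Paasche component (current-period weights):
ΣP(2010)Q(2010) = 7×44 + 1041×9 = 308 + 9369 = 9677
ΣP(2008)Q(2010) = 6×44 + 851×9 = 264 + 7659 = 7923
P = 9677 / 7923 × 100 = 122.1381
Fisher = √(L × P) = √(122.1612 × 122.1381) = 122.1496

122.15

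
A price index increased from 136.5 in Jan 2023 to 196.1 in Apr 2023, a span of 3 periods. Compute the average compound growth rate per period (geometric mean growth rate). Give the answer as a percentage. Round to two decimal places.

Growth factor = (196.1/136.5)^(1/3) = (1.436630)^(1/3) = 1.128362
Growth rate = 1.128362 − 1 = 0.128362 = 12.8362%

12.84%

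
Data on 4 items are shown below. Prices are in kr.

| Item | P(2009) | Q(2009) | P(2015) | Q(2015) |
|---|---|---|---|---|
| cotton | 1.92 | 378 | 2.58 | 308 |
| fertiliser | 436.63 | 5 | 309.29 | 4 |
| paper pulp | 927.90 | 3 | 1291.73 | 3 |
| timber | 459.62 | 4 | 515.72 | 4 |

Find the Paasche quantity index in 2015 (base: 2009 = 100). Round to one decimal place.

Paasche quantity index uses current-period prices as weights.
ΣP(2015)·Q(2015) = 2.58×308 + 309.29×4 + 1291.73×3 + 515.72×4 = 794.64 + 1237.16 + 3875.19 + 2062.88 = 7969.87
ΣP(2015)·Q(2009) = 2.58×378 + 309.29×5 + 1291.73×3 + 515.72×4 = 975.24 + 1546.45 + 3875.19 + 2062.88 = 8459.76
Index = 7969.87 / 8459.76 × 100 = 94.2092

94.2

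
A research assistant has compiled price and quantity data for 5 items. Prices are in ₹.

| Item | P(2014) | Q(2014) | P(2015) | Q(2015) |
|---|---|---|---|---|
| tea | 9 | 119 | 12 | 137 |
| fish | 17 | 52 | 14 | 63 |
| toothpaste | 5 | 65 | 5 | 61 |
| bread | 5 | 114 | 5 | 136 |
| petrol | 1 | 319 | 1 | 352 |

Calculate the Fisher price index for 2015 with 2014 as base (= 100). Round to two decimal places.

106.22

Laspeyres component (base-period weights):
ΣP(2015)Q(2014) = 12×119 + 14×52 + 5×65 + 5×114 + 1×319 = 1428 + 728 + 325 + 570 + 319 = 3370
ΣP(2014)Q(2014) = 9×119 + 17×52 + 5×65 + 5×114 + 1×319 = 1071 + 884 + 325 + 570 + 319 = 3169
L = 3370 / 3169 × 100 = 106.3427
Paasche component (current-period weights):
ΣP(2015)Q(2015) = 12×137 + 14×63 + 5×61 + 5×136 + 1×352 = 1644 + 882 + 305 + 680 + 352 = 3863
ΣP(2014)Q(2015) = 9×137 + 17×63 + 5×61 + 5×136 + 1×352 = 1233 + 1071 + 305 + 680 + 352 = 3641
P = 3863 / 3641 × 100 = 106.0972
Fisher = √(L × P) = √(106.3427 × 106.0972) = 106.2199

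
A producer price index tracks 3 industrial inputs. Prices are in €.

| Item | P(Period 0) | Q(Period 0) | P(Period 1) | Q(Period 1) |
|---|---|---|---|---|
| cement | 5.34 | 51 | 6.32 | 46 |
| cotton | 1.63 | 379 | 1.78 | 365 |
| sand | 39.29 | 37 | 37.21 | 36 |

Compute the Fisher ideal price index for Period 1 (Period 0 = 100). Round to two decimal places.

Laspeyres component (base-period weights):
ΣP(Period 1)Q(Period 0) = 6.32×51 + 1.78×379 + 37.21×37 = 322.32 + 674.62 + 1376.77 = 2373.71
ΣP(Period 0)Q(Period 0) = 5.34×51 + 1.63×379 + 39.29×37 = 272.34 + 617.77 + 1453.73 = 2343.84
L = 2373.71 / 2343.84 × 100 = 101.2744
Paasche component (current-period weights):
ΣP(Period 1)Q(Period 1) = 6.32×46 + 1.78×365 + 37.21×36 = 290.72 + 649.7 + 1339.56 = 2279.98
ΣP(Period 0)Q(Period 1) = 5.34×46 + 1.63×365 + 39.29×36 = 245.64 + 594.95 + 1414.44 = 2255.03
P = 2279.98 / 2255.03 × 100 = 101.1064
Fisher = √(L × P) = √(101.2744 × 101.1064) = 101.1904

101.19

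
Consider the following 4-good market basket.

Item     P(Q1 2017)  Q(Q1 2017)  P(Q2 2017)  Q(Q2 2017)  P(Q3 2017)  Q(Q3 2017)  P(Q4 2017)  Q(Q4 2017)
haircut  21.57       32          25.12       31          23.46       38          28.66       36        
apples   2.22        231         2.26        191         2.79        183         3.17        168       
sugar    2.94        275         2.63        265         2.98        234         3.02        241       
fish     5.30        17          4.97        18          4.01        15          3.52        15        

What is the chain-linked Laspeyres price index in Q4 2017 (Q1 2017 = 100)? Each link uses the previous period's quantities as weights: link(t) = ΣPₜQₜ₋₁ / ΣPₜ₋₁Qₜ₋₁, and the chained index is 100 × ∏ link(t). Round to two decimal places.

Link Q1 2017→Q2 2017:
ΣP(Q2 2017)Q(Q1 2017) = 25.12×32 + 2.26×231 + 2.63×275 + 4.97×17 = 803.84 + 522.06 + 723.25 + 84.49 = 2133.64
ΣP(Q1 2017)Q(Q1 2017) = 21.57×32 + 2.22×231 + 2.94×275 + 5.30×17 = 690.24 + 512.82 + 808.5 + 90.1 = 2101.66
link = 2133.64/2101.66 = 1.015217
Link Q2 2017→Q3 2017:
ΣP(Q3 2017)Q(Q2 2017) = 23.46×31 + 2.79×191 + 2.98×265 + 4.01×18 = 727.26 + 532.89 + 789.7 + 72.18 = 2122.03
ΣP(Q2 2017)Q(Q2 2017) = 25.12×31 + 2.26×191 + 2.63×265 + 4.97×18 = 778.72 + 431.66 + 696.95 + 89.46 = 1996.79
link = 2122.03/1996.79 = 1.062721
Link Q3 2017→Q4 2017:
ΣP(Q4 2017)Q(Q3 2017) = 28.66×38 + 3.17×183 + 3.02×234 + 3.52×15 = 1089.08 + 580.11 + 706.68 + 52.8 = 2428.67
ΣP(Q3 2017)Q(Q3 2017) = 23.46×38 + 2.79×183 + 2.98×234 + 4.01×15 = 891.48 + 510.57 + 697.32 + 60.15 = 2159.52
link = 2428.67/2159.52 = 1.124634
Chained index = 100 × 1.015217 × 1.062721 × 1.124634 = 121.3358

121.34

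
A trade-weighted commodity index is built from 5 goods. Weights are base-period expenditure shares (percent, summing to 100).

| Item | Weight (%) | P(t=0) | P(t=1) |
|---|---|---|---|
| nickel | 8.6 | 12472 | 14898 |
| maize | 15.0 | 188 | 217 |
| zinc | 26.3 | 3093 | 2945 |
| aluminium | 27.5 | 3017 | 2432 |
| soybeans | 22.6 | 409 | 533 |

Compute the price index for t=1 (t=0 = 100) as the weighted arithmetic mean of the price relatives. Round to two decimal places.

nickel: 8.6 × (14898/12472) = 8.6 × 1.194516 = 10.2728
maize: 15.0 × (217/188) = 15.0 × 1.154255 = 17.3138
zinc: 26.3 × (2945/3093) = 26.3 × 0.952150 = 25.0415
aluminium: 27.5 × (2432/3017) = 27.5 × 0.806099 = 22.1677
soybeans: 22.6 × (533/409) = 22.6 × 1.303178 = 29.4518
Index = Σ wᵢ·(p₁ᵢ/p₀ᵢ) = 10.2728 + 17.3138 + 25.0415 + 22.1677 + 29.4518 = 104.2478

104.25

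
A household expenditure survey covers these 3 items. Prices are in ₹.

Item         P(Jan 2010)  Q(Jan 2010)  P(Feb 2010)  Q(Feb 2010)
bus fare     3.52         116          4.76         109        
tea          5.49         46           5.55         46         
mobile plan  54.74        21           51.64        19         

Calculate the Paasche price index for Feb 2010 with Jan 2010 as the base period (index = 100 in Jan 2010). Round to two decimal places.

Paasche price index uses current-period quantities as weights.
ΣP(Feb 2010)·Q(Feb 2010) = 4.76×109 + 5.55×46 + 51.64×19 = 518.84 + 255.3 + 981.16 = 1755.3
ΣP(Jan 2010)·Q(Feb 2010) = 3.52×109 + 5.49×46 + 54.74×19 = 383.68 + 252.54 + 1040.06 = 1676.28
Index = 1755.3 / 1676.28 × 100 = 104.7140

104.71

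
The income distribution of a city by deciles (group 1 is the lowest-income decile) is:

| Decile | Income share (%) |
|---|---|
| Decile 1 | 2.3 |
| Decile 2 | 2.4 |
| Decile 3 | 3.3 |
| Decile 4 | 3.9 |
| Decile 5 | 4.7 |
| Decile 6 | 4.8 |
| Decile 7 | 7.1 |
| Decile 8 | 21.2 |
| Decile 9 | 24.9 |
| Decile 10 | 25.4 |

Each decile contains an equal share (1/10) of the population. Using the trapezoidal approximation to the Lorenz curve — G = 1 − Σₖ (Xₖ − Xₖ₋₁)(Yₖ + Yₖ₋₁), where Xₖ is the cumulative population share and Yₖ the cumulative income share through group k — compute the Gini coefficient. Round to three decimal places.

0.465

Cumulative income shares Yₖ: 0.0230, 0.0470, 0.0800, 0.1190, 0.1660, 0.2140, 0.2850, 0.4970, 0.7460, 1.0000
Σ (Xₖ−Xₖ₋₁)(Yₖ+Yₖ₋₁) = (1/10)(0.0230+0.0000) + (1/10)(0.0470+0.0230) + (1/10)(0.0800+0.0470) + (1/10)(0.1190+0.0800) + (1/10)(0.1660+0.1190) + (1/10)(0.2140+0.1660) + (1/10)(0.2850+0.2140) + (1/10)(0.4970+0.2850) + (1/10)(0.7460+0.4970) + (1/10)(1.0000+0.7460)
  = 0.0023 + 0.0070 + 0.0127 + 0.0199 + 0.0285 + 0.0380 + 0.0499 + 0.0782 + 0.1243 + 0.1746 = 0.5354
G = 1 − 0.5354 = 0.4646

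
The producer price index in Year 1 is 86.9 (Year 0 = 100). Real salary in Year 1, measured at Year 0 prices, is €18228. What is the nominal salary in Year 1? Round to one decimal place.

Nominal = Real × (Index/100) = 18228 × (86.9/100)
        = 18228 × 0.869 = 15840.1320

15840.1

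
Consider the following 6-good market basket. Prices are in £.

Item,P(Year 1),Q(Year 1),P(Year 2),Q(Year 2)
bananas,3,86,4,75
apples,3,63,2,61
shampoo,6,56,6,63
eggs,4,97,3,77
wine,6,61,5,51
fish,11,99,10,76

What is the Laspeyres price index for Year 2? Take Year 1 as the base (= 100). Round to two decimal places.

91.09

Laspeyres price index uses base-period quantities as weights.
ΣP(Year 2)·Q(Year 1) = 4×86 + 2×63 + 6×56 + 3×97 + 5×61 + 10×99 = 344 + 126 + 336 + 291 + 305 + 990 = 2392
ΣP(Year 1)·Q(Year 1) = 3×86 + 3×63 + 6×56 + 4×97 + 6×61 + 11×99 = 258 + 189 + 336 + 388 + 366 + 1089 = 2626
Index = 2392 / 2626 × 100 = 91.0891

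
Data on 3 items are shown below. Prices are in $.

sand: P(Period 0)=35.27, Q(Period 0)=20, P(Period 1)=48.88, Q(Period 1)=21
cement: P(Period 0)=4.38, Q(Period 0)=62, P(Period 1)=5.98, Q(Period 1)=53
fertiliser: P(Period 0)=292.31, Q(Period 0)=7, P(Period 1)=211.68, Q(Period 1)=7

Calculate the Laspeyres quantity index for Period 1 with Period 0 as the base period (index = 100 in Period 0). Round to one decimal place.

Laspeyres quantity index uses base-period prices as weights.
ΣP(Period 0)·Q(Period 1) = 35.27×21 + 4.38×53 + 292.31×7 = 740.67 + 232.14 + 2046.17 = 3018.98
ΣP(Period 0)·Q(Period 0) = 35.27×20 + 4.38×62 + 292.31×7 = 705.4 + 271.56 + 2046.17 = 3023.13
Index = 3018.98 / 3023.13 × 100 = 99.8627

99.9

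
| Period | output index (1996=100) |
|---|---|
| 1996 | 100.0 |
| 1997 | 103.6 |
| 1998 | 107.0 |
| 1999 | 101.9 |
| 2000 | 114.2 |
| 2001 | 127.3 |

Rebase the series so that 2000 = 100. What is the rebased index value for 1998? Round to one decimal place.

93.7

Rebased(1998) = 107.0 / 114.2 × 100 = 93.6953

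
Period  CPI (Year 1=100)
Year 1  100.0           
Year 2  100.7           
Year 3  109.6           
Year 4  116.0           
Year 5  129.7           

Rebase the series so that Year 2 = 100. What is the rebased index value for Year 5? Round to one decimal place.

128.8

Rebased(Year 5) = 129.7 / 100.7 × 100 = 128.7984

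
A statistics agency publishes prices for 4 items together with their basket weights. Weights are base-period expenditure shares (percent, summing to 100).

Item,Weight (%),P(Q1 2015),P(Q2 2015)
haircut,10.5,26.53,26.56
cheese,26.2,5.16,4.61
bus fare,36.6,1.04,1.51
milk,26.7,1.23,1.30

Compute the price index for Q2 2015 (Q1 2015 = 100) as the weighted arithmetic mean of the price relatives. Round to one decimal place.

haircut: 10.5 × (26.56/26.53) = 10.5 × 1.001131 = 10.5119
cheese: 26.2 × (4.61/5.16) = 26.2 × 0.893411 = 23.4074
bus fare: 36.6 × (1.51/1.04) = 36.6 × 1.451923 = 53.1404
milk: 26.7 × (1.30/1.23) = 26.7 × 1.056911 = 28.2195
Index = Σ wᵢ·(p₁ᵢ/p₀ᵢ) = 10.5119 + 23.4074 + 53.1404 + 28.2195 = 115.2791

115.3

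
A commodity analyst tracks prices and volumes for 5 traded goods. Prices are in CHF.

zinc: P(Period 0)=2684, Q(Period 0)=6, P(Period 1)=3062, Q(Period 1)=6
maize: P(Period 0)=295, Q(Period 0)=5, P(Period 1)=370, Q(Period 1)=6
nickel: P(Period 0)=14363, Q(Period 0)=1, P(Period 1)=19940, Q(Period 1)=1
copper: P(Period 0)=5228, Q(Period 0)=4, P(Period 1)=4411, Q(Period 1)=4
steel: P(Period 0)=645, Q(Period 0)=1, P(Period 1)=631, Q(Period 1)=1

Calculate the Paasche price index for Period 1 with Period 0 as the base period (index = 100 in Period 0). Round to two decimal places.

109.32

Paasche price index uses current-period quantities as weights.
ΣP(Period 1)·Q(Period 1) = 3062×6 + 370×6 + 19940×1 + 4411×4 + 631×1 = 18372 + 2220 + 19940 + 17644 + 631 = 58807
ΣP(Period 0)·Q(Period 1) = 2684×6 + 295×6 + 14363×1 + 5228×4 + 645×1 = 16104 + 1770 + 14363 + 20912 + 645 = 53794
Index = 58807 / 53794 × 100 = 109.3189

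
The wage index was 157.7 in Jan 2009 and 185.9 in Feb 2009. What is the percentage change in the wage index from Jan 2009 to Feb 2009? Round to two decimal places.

Change = (185.9 − 157.7) / 157.7 × 100
       = 28.2 / 157.7 × 100 = 17.8821%

17.88%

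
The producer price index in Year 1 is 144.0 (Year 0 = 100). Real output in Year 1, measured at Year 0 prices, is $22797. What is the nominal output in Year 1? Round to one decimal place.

32827.7

Nominal = Real × (Index/100) = 22797 × (144.0/100)
        = 22797 × 1.440 = 32827.6800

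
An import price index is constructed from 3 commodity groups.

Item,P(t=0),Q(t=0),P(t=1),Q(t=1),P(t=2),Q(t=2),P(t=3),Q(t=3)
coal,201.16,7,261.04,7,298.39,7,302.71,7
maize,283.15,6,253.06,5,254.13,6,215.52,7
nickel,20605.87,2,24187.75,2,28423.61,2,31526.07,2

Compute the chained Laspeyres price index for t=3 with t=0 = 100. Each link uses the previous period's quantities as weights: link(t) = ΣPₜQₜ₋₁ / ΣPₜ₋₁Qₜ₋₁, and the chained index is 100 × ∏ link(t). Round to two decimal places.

Link t=0→t=1:
ΣP(t=1)Q(t=0) = 261.04×7 + 253.06×6 + 24187.75×2 = 1827.28 + 1518.36 + 48375.5 = 51721.14
ΣP(t=0)Q(t=0) = 201.16×7 + 283.15×6 + 20605.87×2 = 1408.12 + 1698.9 + 41211.74 = 44318.76
link = 51721.14/44318.76 = 1.167026
Link t=1→t=2:
ΣP(t=2)Q(t=1) = 298.39×7 + 254.13×5 + 28423.61×2 = 2088.73 + 1270.65 + 56847.22 = 60206.6
ΣP(t=1)Q(t=1) = 261.04×7 + 253.06×5 + 24187.75×2 = 1827.28 + 1265.3 + 48375.5 = 51468.08
link = 60206.6/51468.08 = 1.169785
Link t=2→t=3:
ΣP(t=3)Q(t=2) = 302.71×7 + 215.52×6 + 31526.07×2 = 2118.97 + 1293.12 + 63052.14 = 66464.23
ΣP(t=2)Q(t=2) = 298.39×7 + 254.13×6 + 28423.61×2 = 2088.73 + 1524.78 + 56847.22 = 60460.73
link = 66464.23/60460.73 = 1.099296
Chained index = 100 × 1.167026 × 1.169785 × 1.099296 = 150.0725

150.07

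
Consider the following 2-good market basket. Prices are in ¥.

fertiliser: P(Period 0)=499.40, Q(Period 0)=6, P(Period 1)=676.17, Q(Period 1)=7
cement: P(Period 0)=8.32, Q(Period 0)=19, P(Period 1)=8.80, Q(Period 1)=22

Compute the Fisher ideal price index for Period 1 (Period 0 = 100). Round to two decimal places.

Laspeyres component (base-period weights):
ΣP(Period 1)Q(Period 0) = 676.17×6 + 8.80×19 = 4057.02 + 167.2 = 4224.22
ΣP(Period 0)Q(Period 0) = 499.40×6 + 8.32×19 = 2996.4 + 158.08 = 3154.48
L = 4224.22 / 3154.48 × 100 = 133.9118
Paasche component (current-period weights):
ΣP(Period 1)Q(Period 1) = 676.17×7 + 8.80×22 = 4733.19 + 193.6 = 4926.79
ΣP(Period 0)Q(Period 1) = 499.40×7 + 8.32×22 = 3495.8 + 183.04 = 3678.84
P = 4926.79 / 3678.84 × 100 = 133.9224
Fisher = √(L × P) = √(133.9118 × 133.9224) = 133.9171

133.92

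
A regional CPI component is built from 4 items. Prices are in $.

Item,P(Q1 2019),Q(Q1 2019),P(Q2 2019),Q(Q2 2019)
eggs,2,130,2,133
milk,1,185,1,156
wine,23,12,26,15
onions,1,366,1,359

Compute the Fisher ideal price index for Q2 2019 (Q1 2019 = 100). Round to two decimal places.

Laspeyres component (base-period weights):
ΣP(Q2 2019)Q(Q1 2019) = 2×130 + 1×185 + 26×12 + 1×366 = 260 + 185 + 312 + 366 = 1123
ΣP(Q1 2019)Q(Q1 2019) = 2×130 + 1×185 + 23×12 + 1×366 = 260 + 185 + 276 + 366 = 1087
L = 1123 / 1087 × 100 = 103.3119
Paasche component (current-period weights):
ΣP(Q2 2019)Q(Q2 2019) = 2×133 + 1×156 + 26×15 + 1×359 = 266 + 156 + 390 + 359 = 1171
ΣP(Q1 2019)Q(Q2 2019) = 2×133 + 1×156 + 23×15 + 1×359 = 266 + 156 + 345 + 359 = 1126
P = 1171 / 1126 × 100 = 103.9964
Fisher = √(L × P) = √(103.3119 × 103.9964) = 103.6536

103.65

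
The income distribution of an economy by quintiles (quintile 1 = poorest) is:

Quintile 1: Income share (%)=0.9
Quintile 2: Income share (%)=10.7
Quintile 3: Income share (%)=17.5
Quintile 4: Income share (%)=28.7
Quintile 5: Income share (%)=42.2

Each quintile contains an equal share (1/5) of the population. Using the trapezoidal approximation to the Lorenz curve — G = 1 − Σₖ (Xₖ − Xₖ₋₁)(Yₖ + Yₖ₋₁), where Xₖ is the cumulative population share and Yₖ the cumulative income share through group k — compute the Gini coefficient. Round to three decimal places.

Cumulative income shares Yₖ: 0.0090, 0.1160, 0.2910, 0.5780, 1.0000
Σ (Xₖ−Xₖ₋₁)(Yₖ+Yₖ₋₁) = (1/5)(0.0090+0.0000) + (1/5)(0.1160+0.0090) + (1/5)(0.2910+0.1160) + (1/5)(0.5780+0.2910) + (1/5)(1.0000+0.5780)
  = 0.0018 + 0.0250 + 0.0814 + 0.1738 + 0.3156 = 0.5976
G = 1 − 0.5976 = 0.4024

0.402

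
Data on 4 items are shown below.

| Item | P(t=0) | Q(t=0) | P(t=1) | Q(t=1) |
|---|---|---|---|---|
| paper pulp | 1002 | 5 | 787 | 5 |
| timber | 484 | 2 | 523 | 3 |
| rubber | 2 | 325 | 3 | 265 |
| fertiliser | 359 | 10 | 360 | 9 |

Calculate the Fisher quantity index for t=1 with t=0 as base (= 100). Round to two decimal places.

Laspeyres component (base-period weights):
ΣP(t=0)Q(t=1) = 1002×5 + 484×3 + 2×265 + 359×9 = 5010 + 1452 + 530 + 3231 = 10223
ΣP(t=0)Q(t=0) = 1002×5 + 484×2 + 2×325 + 359×10 = 5010 + 968 + 650 + 3590 = 10218
L = 10223 / 10218 × 100 = 100.0489
Paasche component (current-period weights):
ΣP(t=1)Q(t=1) = 787×5 + 523×3 + 3×265 + 360×9 = 3935 + 1569 + 795 + 3240 = 9539
ΣP(t=1)Q(t=0) = 787×5 + 523×2 + 3×325 + 360×10 = 3935 + 1046 + 975 + 3600 = 9556
P = 9539 / 9556 × 100 = 99.8221
Fisher = √(L × P) = √(100.0489 × 99.8221) = 99.9355

99.94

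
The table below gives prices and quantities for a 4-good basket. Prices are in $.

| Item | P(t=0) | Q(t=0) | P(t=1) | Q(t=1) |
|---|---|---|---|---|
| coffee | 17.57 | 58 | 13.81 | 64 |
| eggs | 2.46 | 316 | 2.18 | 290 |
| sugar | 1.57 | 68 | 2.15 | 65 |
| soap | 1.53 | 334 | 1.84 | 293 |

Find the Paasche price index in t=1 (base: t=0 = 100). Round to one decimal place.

Paasche price index uses current-period quantities as weights.
ΣP(t=1)·Q(t=1) = 13.81×64 + 2.18×290 + 2.15×65 + 1.84×293 = 883.84 + 632.2 + 139.75 + 539.12 = 2194.91
ΣP(t=0)·Q(t=1) = 17.57×64 + 2.46×290 + 1.57×65 + 1.53×293 = 1124.48 + 713.4 + 102.05 + 448.29 = 2388.22
Index = 2194.91 / 2388.22 × 100 = 91.9057

91.9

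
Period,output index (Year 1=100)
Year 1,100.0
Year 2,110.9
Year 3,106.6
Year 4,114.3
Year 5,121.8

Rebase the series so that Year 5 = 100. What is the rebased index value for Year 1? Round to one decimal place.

Rebased(Year 1) = 100.0 / 121.8 × 100 = 82.1018

82.1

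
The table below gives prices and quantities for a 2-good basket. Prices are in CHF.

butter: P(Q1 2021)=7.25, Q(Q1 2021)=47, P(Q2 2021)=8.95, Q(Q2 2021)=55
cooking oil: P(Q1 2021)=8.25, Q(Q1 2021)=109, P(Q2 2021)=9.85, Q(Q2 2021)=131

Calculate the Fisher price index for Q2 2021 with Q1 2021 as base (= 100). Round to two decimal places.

120.50

Laspeyres component (base-period weights):
ΣP(Q2 2021)Q(Q1 2021) = 8.95×47 + 9.85×109 = 420.65 + 1073.65 = 1494.3
ΣP(Q1 2021)Q(Q1 2021) = 7.25×47 + 8.25×109 = 340.75 + 899.25 = 1240
L = 1494.3 / 1240 × 100 = 120.5081
Paasche component (current-period weights):
ΣP(Q2 2021)Q(Q2 2021) = 8.95×55 + 9.85×131 = 492.25 + 1290.35 = 1782.6
ΣP(Q1 2021)Q(Q2 2021) = 7.25×55 + 8.25×131 = 398.75 + 1080.75 = 1479.5
P = 1782.6 / 1479.5 × 100 = 120.4867
Fisher = √(L × P) = √(120.5081 × 120.4867) = 120.4974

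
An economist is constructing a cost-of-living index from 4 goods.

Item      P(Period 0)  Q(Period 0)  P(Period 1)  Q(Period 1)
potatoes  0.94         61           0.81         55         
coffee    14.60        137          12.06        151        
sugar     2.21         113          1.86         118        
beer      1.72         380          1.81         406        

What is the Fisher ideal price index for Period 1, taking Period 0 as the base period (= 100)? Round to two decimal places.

Laspeyres component (base-period weights):
ΣP(Period 1)Q(Period 0) = 0.81×61 + 12.06×137 + 1.86×113 + 1.81×380 = 49.41 + 1652.22 + 210.18 + 687.8 = 2599.61
ΣP(Period 0)Q(Period 0) = 0.94×61 + 14.60×137 + 2.21×113 + 1.72×380 = 57.34 + 2000.2 + 249.73 + 653.6 = 2960.87
L = 2599.61 / 2960.87 × 100 = 87.7989
Paasche component (current-period weights):
ΣP(Period 1)Q(Period 1) = 0.81×55 + 12.06×151 + 1.86×118 + 1.81×406 = 44.55 + 1821.06 + 219.48 + 734.86 = 2819.95
ΣP(Period 0)Q(Period 1) = 0.94×55 + 14.60×151 + 2.21×118 + 1.72×406 = 51.7 + 2204.6 + 260.78 + 698.32 = 3215.4
P = 2819.95 / 3215.4 × 100 = 87.7014
Fisher = √(L × P) = √(87.7989 × 87.7014) = 87.7501

87.75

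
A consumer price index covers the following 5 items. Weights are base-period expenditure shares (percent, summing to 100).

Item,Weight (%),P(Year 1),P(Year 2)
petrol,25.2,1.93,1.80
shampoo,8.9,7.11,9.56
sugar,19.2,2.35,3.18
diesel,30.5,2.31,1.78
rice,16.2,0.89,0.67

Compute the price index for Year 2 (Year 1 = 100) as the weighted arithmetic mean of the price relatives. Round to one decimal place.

97.1

petrol: 25.2 × (1.80/1.93) = 25.2 × 0.932642 = 23.5026
shampoo: 8.9 × (9.56/7.11) = 8.9 × 1.344585 = 11.9668
sugar: 19.2 × (3.18/2.35) = 19.2 × 1.353191 = 25.9813
diesel: 30.5 × (1.78/2.31) = 30.5 × 0.770563 = 23.5022
rice: 16.2 × (0.67/0.89) = 16.2 × 0.752809 = 12.1955
Index = Σ wᵢ·(p₁ᵢ/p₀ᵢ) = 23.5026 + 11.9668 + 25.9813 + 23.5022 + 12.1955 = 97.1483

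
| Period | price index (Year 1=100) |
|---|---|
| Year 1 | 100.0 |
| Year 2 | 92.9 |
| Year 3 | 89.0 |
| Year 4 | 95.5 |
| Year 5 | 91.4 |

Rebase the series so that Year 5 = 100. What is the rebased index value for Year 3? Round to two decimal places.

97.37

Rebased(Year 3) = 89.0 / 91.4 × 100 = 97.3742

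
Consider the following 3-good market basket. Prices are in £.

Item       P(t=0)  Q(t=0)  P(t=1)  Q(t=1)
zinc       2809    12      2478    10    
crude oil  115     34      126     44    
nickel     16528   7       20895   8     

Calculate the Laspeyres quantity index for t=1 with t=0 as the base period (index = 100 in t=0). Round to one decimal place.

Laspeyres quantity index uses base-period prices as weights.
ΣP(t=0)·Q(t=1) = 2809×10 + 115×44 + 16528×8 = 28090 + 5060 + 132224 = 165374
ΣP(t=0)·Q(t=0) = 2809×12 + 115×34 + 16528×7 = 33708 + 3910 + 115696 = 153314
Index = 165374 / 153314 × 100 = 107.8662

107.9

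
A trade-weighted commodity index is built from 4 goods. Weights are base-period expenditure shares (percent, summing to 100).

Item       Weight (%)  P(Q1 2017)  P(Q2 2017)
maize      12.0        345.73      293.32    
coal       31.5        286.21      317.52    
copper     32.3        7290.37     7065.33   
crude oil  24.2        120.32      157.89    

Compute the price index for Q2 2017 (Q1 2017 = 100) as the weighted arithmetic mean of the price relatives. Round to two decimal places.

maize: 12.0 × (293.32/345.73) = 12.0 × 0.848408 = 10.1809
coal: 31.5 × (317.52/286.21) = 31.5 × 1.109395 = 34.9459
copper: 32.3 × (7065.33/7290.37) = 32.3 × 0.969132 = 31.3030
crude oil: 24.2 × (157.89/120.32) = 24.2 × 1.312251 = 31.7565
Index = Σ wᵢ·(p₁ᵢ/p₀ᵢ) = 10.1809 + 34.9459 + 31.3030 + 31.7565 = 108.1863

108.19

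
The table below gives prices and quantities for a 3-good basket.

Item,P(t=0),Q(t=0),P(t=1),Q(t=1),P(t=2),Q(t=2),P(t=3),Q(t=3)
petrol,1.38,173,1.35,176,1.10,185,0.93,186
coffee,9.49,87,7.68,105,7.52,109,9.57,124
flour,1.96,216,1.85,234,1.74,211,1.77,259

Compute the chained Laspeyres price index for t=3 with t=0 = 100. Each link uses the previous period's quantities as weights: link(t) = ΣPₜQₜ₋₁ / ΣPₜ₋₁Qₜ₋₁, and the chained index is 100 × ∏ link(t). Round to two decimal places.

Link t=0→t=1:
ΣP(t=1)Q(t=0) = 1.35×173 + 7.68×87 + 1.85×216 = 233.55 + 668.16 + 399.6 = 1301.31
ΣP(t=0)Q(t=0) = 1.38×173 + 9.49×87 + 1.96×216 = 238.74 + 825.63 + 423.36 = 1487.73
link = 1301.31/1487.73 = 0.874695
Link t=1→t=2:
ΣP(t=2)Q(t=1) = 1.10×176 + 7.52×105 + 1.74×234 = 193.6 + 789.6 + 407.16 = 1390.36
ΣP(t=1)Q(t=1) = 1.35×176 + 7.68×105 + 1.85×234 = 237.6 + 806.4 + 432.9 = 1476.9
link = 1390.36/1476.9 = 0.941404
Link t=2→t=3:
ΣP(t=3)Q(t=2) = 0.93×185 + 9.57×109 + 1.77×211 = 172.05 + 1043.13 + 373.47 = 1588.65
ΣP(t=2)Q(t=2) = 1.10×185 + 7.52×109 + 1.74×211 = 203.5 + 819.68 + 367.14 = 1390.32
link = 1588.65/1390.32 = 1.142651
Chained index = 100 × 0.874695 × 0.941404 × 1.142651 = 94.0906

94.09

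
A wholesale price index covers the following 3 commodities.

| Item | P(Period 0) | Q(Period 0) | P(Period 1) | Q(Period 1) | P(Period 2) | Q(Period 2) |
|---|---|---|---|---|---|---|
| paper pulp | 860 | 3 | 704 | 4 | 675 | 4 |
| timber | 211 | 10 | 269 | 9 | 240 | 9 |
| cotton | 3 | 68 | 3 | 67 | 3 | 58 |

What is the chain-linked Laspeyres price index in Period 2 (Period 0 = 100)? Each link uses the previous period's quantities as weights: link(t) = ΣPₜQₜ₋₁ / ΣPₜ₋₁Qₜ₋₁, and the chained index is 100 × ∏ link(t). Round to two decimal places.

Link Period 0→Period 1:
ΣP(Period 1)Q(Period 0) = 704×3 + 269×10 + 3×68 = 2112 + 2690 + 204 = 5006
ΣP(Period 0)Q(Period 0) = 860×3 + 211×10 + 3×68 = 2580 + 2110 + 204 = 4894
link = 5006/4894 = 1.022885
Link Period 1→Period 2:
ΣP(Period 2)Q(Period 1) = 675×4 + 240×9 + 3×67 = 2700 + 2160 + 201 = 5061
ΣP(Period 1)Q(Period 1) = 704×4 + 269×9 + 3×67 = 2816 + 2421 + 201 = 5438
link = 5061/5438 = 0.930673
Chained index = 100 × 1.022885 × 0.930673 = 95.1972

95.20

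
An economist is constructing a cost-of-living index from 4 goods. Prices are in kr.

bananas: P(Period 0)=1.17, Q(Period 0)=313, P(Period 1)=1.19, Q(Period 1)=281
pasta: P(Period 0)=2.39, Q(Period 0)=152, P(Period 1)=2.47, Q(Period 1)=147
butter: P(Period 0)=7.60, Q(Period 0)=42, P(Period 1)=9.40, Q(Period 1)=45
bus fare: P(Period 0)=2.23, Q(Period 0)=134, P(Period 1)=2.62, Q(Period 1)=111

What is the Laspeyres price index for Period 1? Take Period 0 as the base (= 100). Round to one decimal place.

110.9

Laspeyres price index uses base-period quantities as weights.
ΣP(Period 1)·Q(Period 0) = 1.19×313 + 2.47×152 + 9.40×42 + 2.62×134 = 372.47 + 375.44 + 394.8 + 351.08 = 1493.79
ΣP(Period 0)·Q(Period 0) = 1.17×313 + 2.39×152 + 7.60×42 + 2.23×134 = 366.21 + 363.28 + 319.2 + 298.82 = 1347.51
Index = 1493.79 / 1347.51 × 100 = 110.8556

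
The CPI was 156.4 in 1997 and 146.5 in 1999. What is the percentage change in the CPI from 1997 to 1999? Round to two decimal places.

-6.33%

Change = (146.5 − 156.4) / 156.4 × 100
       = -9.9 / 156.4 × 100 = -6.3299%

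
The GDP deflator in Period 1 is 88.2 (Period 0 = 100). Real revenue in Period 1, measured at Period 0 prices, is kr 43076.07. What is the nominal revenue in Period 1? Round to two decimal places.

Nominal = Real × (Index/100) = 43076.07 × (88.2/100)
        = 43076.07 × 0.882 = 37993.0937

37993.09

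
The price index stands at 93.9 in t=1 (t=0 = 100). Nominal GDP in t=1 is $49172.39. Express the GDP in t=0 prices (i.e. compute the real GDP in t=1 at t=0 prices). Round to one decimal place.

Real = Nominal ÷ (Index/100) = 49172.39 ÷ (93.9/100)
     = 49172.39 ÷ 0.939 = 52366.7625

52366.8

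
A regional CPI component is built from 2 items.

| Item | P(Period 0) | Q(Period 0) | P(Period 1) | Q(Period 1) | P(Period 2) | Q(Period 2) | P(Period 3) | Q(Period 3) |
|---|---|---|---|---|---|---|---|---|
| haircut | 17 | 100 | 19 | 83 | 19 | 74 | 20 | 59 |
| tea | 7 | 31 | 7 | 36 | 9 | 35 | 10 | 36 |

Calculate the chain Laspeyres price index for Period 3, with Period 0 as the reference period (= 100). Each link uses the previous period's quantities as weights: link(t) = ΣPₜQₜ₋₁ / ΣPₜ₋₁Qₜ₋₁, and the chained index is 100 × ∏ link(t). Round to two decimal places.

Link Period 0→Period 1:
ΣP(Period 1)Q(Period 0) = 19×100 + 7×31 = 1900 + 217 = 2117
ΣP(Period 0)Q(Period 0) = 17×100 + 7×31 = 1700 + 217 = 1917
link = 2117/1917 = 1.104330
Link Period 1→Period 2:
ΣP(Period 2)Q(Period 1) = 19×83 + 9×36 = 1577 + 324 = 1901
ΣP(Period 1)Q(Period 1) = 19×83 + 7×36 = 1577 + 252 = 1829
link = 1901/1829 = 1.039366
Link Period 2→Period 3:
ΣP(Period 3)Q(Period 2) = 20×74 + 10×35 = 1480 + 350 = 1830
ΣP(Period 2)Q(Period 2) = 19×74 + 9×35 = 1406 + 315 = 1721
link = 1830/1721 = 1.063335
Chained index = 100 × 1.104330 × 1.039366 × 1.063335 = 122.0499

122.05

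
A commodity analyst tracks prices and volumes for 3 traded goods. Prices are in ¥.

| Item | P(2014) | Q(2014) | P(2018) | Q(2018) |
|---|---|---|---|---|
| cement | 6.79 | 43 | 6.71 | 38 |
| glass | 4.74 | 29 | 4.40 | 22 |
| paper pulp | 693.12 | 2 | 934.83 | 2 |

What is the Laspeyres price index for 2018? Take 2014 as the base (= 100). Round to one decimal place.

Laspeyres price index uses base-period quantities as weights.
ΣP(2018)·Q(2014) = 6.71×43 + 4.40×29 + 934.83×2 = 288.53 + 127.6 + 1869.66 = 2285.79
ΣP(2014)·Q(2014) = 6.79×43 + 4.74×29 + 693.12×2 = 291.97 + 137.46 + 1386.24 = 1815.67
Index = 2285.79 / 1815.67 × 100 = 125.8924

125.9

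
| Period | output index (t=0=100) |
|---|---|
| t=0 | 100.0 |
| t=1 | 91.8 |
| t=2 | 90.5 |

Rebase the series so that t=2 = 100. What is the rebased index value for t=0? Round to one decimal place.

110.5

Rebased(t=0) = 100.0 / 90.5 × 100 = 110.4972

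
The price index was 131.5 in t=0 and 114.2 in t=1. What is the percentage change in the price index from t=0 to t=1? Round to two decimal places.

-13.16%

Change = (114.2 − 131.5) / 131.5 × 100
       = -17.3 / 131.5 × 100 = -13.1559%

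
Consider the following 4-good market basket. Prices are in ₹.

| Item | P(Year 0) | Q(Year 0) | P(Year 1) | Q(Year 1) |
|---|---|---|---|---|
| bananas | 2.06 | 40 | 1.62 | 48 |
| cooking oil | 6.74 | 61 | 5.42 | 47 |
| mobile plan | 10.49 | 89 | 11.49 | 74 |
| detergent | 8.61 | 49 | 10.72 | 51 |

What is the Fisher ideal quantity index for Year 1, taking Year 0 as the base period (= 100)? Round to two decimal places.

Laspeyres component (base-period weights):
ΣP(Year 0)Q(Year 1) = 2.06×48 + 6.74×47 + 10.49×74 + 8.61×51 = 98.88 + 316.78 + 776.26 + 439.11 = 1631.03
ΣP(Year 0)Q(Year 0) = 2.06×40 + 6.74×61 + 10.49×89 + 8.61×49 = 82.4 + 411.14 + 933.61 + 421.89 = 1849.04
L = 1631.03 / 1849.04 × 100 = 88.2096
Paasche component (current-period weights):
ΣP(Year 1)Q(Year 1) = 1.62×48 + 5.42×47 + 11.49×74 + 10.72×51 = 77.76 + 254.74 + 850.26 + 546.72 = 1729.48
ΣP(Year 1)Q(Year 0) = 1.62×40 + 5.42×61 + 11.49×89 + 10.72×49 = 64.8 + 330.62 + 1022.61 + 525.28 = 1943.31
P = 1729.48 / 1943.31 × 100 = 88.9966
Fisher = √(L × P) = √(88.2096 × 88.9966) = 88.6022

88.60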